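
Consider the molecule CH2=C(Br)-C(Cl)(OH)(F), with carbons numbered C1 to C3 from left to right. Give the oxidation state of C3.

+3

C3 has one bond to C (0), one bond to Cl (+1), one bond to O (+1), one bond to F (+1).
Oxidation state = 0 + 1 + 1 + 1 = +3.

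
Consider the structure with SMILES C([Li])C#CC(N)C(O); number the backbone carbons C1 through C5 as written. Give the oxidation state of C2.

0

C2 has one bond to C (0), a triple bond to C (3×0 = 0).
Oxidation state = 0 + 0 = 0.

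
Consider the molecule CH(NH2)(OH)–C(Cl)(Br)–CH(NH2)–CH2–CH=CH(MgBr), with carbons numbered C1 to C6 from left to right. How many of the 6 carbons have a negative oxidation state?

Tallying each carbon's bonds:
C1: 1C, 1H, 1O, 1N → 0 − 1 + 1 + 1 = +1
C2: 2C, 1Cl, 1Br → 0 + 1 + 1 = +2
C3: 2C, 1H, 1N → 0 − 1 + 1 = 0
C4: 2C, 2H → 0 − 2 = -2
C5: 3C, 1H → 0 − 1 = -1
C6: 2C, 1H, 1Mg → 0 − 1 − 1 = -2
3 carbons (C4, C5, C6) meet the condition.

3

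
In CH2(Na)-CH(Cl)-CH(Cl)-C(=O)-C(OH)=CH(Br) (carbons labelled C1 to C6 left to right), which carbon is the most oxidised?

C4

Tallying each carbon's bonds:
C1: 1C, 2H, 1Na → 0 − 2 − 1 = -3
C2: 2C, 1H, 1Cl → 0 − 1 + 1 = 0
C3: 2C, 1H, 1Cl → 0 − 1 + 1 = 0
C4: 2C, 2O → 0 + 2 = +2
C5: 3C, 1O → 0 + 1 = +1
C6: 2C, 1H, 1Br → 0 − 1 + 1 = 0
The most oxidised carbon is C4 at +2.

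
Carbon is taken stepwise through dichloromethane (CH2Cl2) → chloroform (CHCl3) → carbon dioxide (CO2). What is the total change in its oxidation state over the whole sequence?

Carbon oxidation states along the series — dichloromethane: 0, chloroform: +2, carbon dioxide: +4.
Net change = +4 − (0) = +4.

+4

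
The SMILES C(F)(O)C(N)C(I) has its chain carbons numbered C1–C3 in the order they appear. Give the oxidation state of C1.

C1 has one bond to C (0), one bond to H (-1), one bond to F (+1), one bond to O (+1).
Oxidation state = 0 − 1 + 1 + 1 = +1.

+1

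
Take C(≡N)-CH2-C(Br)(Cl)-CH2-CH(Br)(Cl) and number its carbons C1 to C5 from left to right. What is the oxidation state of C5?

+1

Bonds to more-electronegative neighbours contribute +1 each, bonds to H or metals contribute −1 each, and C–C bonds contribute 0.
C5 has one bond to C (0), one bond to Br (+1), one bond to H (-1), one bond to Cl (+1).
Oxidation state = 0 + 1 − 1 + 1 = +1.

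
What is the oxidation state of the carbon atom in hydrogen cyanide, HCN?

The carbon has one bond to H (-1), a triple bond to N (3×+1 = +3).
Oxidation state = -1 + 3 = +2.

+2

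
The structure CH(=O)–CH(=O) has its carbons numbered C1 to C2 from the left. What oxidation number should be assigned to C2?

+1

Assign +1 per bond to O/N/halogen, −1 per bond to H or an electropositive element, and 0 per bond to carbon.
C2 has one bond to C (0), a double bond to O (2×+1 = +2), one bond to H (-1).
Oxidation state = 0 + 2 − 1 = +1.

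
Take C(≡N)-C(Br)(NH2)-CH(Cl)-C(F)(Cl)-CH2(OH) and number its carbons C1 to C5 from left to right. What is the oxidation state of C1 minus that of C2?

+1

C1: 1C, 3N → 0 + 3 = +3
C2: 2C, 1N, 1Br → 0 + 1 + 1 = +2
Difference: +3 − (+2) = +1.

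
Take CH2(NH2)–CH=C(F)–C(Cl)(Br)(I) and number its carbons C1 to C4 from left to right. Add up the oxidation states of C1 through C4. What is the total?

Tallying each carbon's bonds:
C1: 1C, 2H, 1N → 0 − 2 + 1 = -1
C2: 3C, 1H → 0 − 1 = -1
C3: 3C, 1F → 0 + 1 = +1
C4: 1C, 1Cl, 1Br, 1I → 0 + 1 + 1 + 1 = +3
Sum = -1 − 1 + 1 + 3 = +2.

+2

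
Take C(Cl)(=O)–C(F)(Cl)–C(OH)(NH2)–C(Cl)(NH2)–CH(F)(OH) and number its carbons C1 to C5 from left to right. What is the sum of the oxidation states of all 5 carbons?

+10

Each bond to a more electronegative atom (O, N, halogen) counts +1, each bond to a less electronegative atom (H, metal, B, Si) counts −1, and each C–C bond counts 0. Tallying each carbon:
C1: 1C, 2O, 1Cl → 0 + 2 + 1 = +3
C2: 2C, 1F, 1Cl → 0 + 1 + 1 = +2
C3: 2C, 1O, 1N → 0 + 1 + 1 = +2
C4: 2C, 1N, 1Cl → 0 + 1 + 1 = +2
C5: 1C, 1H, 1O, 1F → 0 − 1 + 1 + 1 = +1
Sum = +3 + 2 + 2 + 2 + 1 = +10.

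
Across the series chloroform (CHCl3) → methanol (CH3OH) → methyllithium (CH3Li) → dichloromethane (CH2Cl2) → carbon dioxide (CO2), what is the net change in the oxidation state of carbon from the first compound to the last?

+2

Carbon oxidation states along the series — chloroform: +2, methanol: -2, methyllithium: -4, dichloromethane: 0, carbon dioxide: +4.
Net change = +4 − (+2) = +2.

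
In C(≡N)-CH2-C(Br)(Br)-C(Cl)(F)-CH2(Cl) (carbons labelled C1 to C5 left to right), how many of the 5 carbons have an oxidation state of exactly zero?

Assign +1 per bond to O/N/halogen, −1 per bond to H or an electropositive element, and 0 per bond to carbon. Tallying each carbon:
C1: 1C, 3N → 0 + 3 = +3
C2: 2C, 2H → 0 − 2 = -2
C3: 2C, 2Br → 0 + 2 = +2
C4: 2C, 1F, 1Cl → 0 + 1 + 1 = +2
C5: 1C, 2H, 1Cl → 0 − 2 + 1 = -1
0 carbons meet the condition.

0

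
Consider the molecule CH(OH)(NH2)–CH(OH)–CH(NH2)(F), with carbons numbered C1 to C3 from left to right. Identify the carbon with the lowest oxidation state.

Count +1 for every bond to an atom more electronegative than carbon and −1 for every bond to one less electronegative; C–C bonds are 0. Tallying each carbon:
C1: 1C, 1H, 1O, 1N → 0 − 1 + 1 + 1 = +1
C2: 2C, 1H, 1O → 0 − 1 + 1 = 0
C3: 1C, 1H, 1N, 1F → 0 − 1 + 1 + 1 = +1
The most reduced carbon is C2 at 0.

C2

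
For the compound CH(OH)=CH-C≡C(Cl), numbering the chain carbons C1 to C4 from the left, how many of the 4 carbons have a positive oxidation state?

1

Assign +1 per bond to O/N/halogen, −1 per bond to H or an electropositive element, and 0 per bond to carbon. Tallying each carbon:
C1: 2C, 1H, 1O → 0 − 1 + 1 = 0
C2: 3C, 1H → 0 − 1 = -1
C3: 4C → 0 = 0
C4: 3C, 1Cl → 0 + 1 = +1
1 carbon (C4) meets the condition.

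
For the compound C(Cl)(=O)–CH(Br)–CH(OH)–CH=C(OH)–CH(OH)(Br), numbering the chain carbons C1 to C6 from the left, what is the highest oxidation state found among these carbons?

Bonds to more-electronegative neighbours contribute +1 each, bonds to H or metals contribute −1 each, and C–C bonds contribute 0. Tallying each carbon:
C1: 1C, 2O, 1Cl → 0 + 2 + 1 = +3
C2: 2C, 1H, 1Br → 0 − 1 + 1 = 0
C3: 2C, 1H, 1O → 0 − 1 + 1 = 0
C4: 3C, 1H → 0 − 1 = -1
C5: 3C, 1O → 0 + 1 = +1
C6: 1C, 1H, 1O, 1Br → 0 − 1 + 1 + 1 = +1
The highest value is +3.

+3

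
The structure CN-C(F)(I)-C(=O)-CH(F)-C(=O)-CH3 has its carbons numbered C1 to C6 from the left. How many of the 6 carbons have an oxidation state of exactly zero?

Tallying each carbon's bonds:
C1: 1C, 3N → 0 + 3 = +3
C2: 2C, 1F, 1I → 0 + 1 + 1 = +2
C3: 2C, 2O → 0 + 2 = +2
C4: 2C, 1H, 1F → 0 − 1 + 1 = 0
C5: 2C, 2O → 0 + 2 = +2
C6: 1C, 3H → 0 − 3 = -3
1 carbon (C4) meets the condition.

1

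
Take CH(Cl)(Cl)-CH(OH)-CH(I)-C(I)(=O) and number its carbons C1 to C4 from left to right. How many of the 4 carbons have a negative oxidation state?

0

Bonds to more-electronegative neighbours contribute +1 each, bonds to H or metals contribute −1 each, and C–C bonds contribute 0. Tallying each carbon:
C1: 1C, 1H, 2Cl → 0 − 1 + 2 = +1
C2: 2C, 1H, 1O → 0 − 1 + 1 = 0
C3: 2C, 1H, 1I → 0 − 1 + 1 = 0
C4: 1C, 2O, 1I → 0 + 2 + 1 = +3
0 carbons meet the condition.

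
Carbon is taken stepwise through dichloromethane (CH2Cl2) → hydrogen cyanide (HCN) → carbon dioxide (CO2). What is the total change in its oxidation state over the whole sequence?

+4

Carbon oxidation states along the series — dichloromethane: 0, hydrogen cyanide: +2, carbon dioxide: +4.
Net change = +4 − (0) = +4.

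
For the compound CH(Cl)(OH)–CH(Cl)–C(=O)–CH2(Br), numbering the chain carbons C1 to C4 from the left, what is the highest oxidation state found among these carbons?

+2

Assign +1 per bond to O/N/halogen, −1 per bond to H or an electropositive element, and 0 per bond to carbon. Tallying each carbon:
C1: 1C, 1H, 1O, 1Cl → 0 − 1 + 1 + 1 = +1
C2: 2C, 1H, 1Cl → 0 − 1 + 1 = 0
C3: 2C, 2O → 0 + 2 = +2
C4: 1C, 2H, 1Br → 0 − 2 + 1 = -1
The highest value is +2.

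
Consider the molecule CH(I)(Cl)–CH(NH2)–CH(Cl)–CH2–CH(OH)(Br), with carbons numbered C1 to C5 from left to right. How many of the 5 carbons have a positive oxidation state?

Tallying each carbon's bonds:
C1: 1C, 1H, 1Cl, 1I → 0 − 1 + 1 + 1 = +1
C2: 2C, 1H, 1N → 0 − 1 + 1 = 0
C3: 2C, 1H, 1Cl → 0 − 1 + 1 = 0
C4: 2C, 2H → 0 − 2 = -2
C5: 1C, 1H, 1O, 1Br → 0 − 1 + 1 + 1 = +1
2 carbons (C1, C5) meet the condition.

2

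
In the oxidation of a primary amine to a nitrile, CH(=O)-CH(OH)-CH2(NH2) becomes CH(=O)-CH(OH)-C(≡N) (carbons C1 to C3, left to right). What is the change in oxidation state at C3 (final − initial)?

Before: C3 has 1 bond to C, 2 bonds to H, 1 bond to N → oxidation state -1.
After: C3 has 1 bond to C, 3 bonds to N → oxidation state +3.
Δ = +3 − (-1) = +4, so this is an oxidation at C3.

+4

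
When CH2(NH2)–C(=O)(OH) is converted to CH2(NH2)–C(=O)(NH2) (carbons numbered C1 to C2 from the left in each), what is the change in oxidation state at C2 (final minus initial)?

0

Before: C2 has 1 bond to C, 3 bonds to O → oxidation state +3.
After: C2 has 1 bond to C, 2 bonds to O, 1 bond to N → oxidation state +3.
Δ = +3 − (+3) = 0, so no net redox change at C2.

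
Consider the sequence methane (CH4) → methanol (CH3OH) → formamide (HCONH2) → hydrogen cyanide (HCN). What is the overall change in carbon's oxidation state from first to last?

+6

Carbon oxidation states along the series — methane: -4, methanol: -2, formamide: +2, hydrogen cyanide: +2.
Net change = +2 − (-4) = +6.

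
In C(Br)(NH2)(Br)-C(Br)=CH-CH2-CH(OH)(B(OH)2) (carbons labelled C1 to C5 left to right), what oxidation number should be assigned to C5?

-1

C5 has one bond to C (0), one bond to O (+1), one bond to B (-1), one bond to H (-1).
Oxidation state = 0 + 1 − 1 − 1 = -1.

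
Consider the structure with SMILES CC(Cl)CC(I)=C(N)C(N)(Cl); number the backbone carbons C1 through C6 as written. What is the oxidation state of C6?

Each bond to a more electronegative atom (O, N, halogen) counts +1, each bond to a less electronegative atom (H, metal, B, Si) counts −1, and each C–C bond counts 0.
C6 has one bond to C (0), one bond to N (+1), one bond to Cl (+1), one bond to H (-1).
Oxidation state = 0 + 1 + 1 − 1 = +1.

+1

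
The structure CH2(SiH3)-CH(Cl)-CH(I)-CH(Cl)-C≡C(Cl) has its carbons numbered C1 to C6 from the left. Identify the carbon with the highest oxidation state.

C6

Each bond to a more electronegative atom (O, N, halogen) counts +1, each bond to a less electronegative atom (H, metal, B, Si) counts −1, and each C–C bond counts 0. Tallying each carbon:
C1: 1C, 2H, 1Si → 0 − 2 − 1 = -3
C2: 2C, 1H, 1Cl → 0 − 1 + 1 = 0
C3: 2C, 1H, 1I → 0 − 1 + 1 = 0
C4: 2C, 1H, 1Cl → 0 − 1 + 1 = 0
C5: 4C → 0 = 0
C6: 3C, 1Cl → 0 + 1 = +1
The most oxidised carbon is C6 at +1.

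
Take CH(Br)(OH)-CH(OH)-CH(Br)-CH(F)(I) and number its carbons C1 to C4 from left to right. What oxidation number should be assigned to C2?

Count +1 for every bond to an atom more electronegative than carbon and −1 for every bond to one less electronegative; C–C bonds are 0.
C2 has one bond to C (0), one bond to C (0), one bond to H (-1), one bond to O (+1).
Oxidation state = 0 + 0 − 1 + 1 = 0.

0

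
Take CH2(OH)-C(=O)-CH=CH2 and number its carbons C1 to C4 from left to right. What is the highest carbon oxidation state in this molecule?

Assign +1 per bond to O/N/halogen, −1 per bond to H or an electropositive element, and 0 per bond to carbon. Tallying each carbon:
C1: 1C, 2H, 1O → 0 − 2 + 1 = -1
C2: 2C, 2O → 0 + 2 = +2
C3: 3C, 1H → 0 − 1 = -1
C4: 2C, 2H → 0 − 2 = -2
The highest value is +2.

+2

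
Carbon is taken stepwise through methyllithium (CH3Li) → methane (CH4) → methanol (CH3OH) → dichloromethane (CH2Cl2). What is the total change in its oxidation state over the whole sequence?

+4

Carbon oxidation states along the series — methyllithium: -4, methane: -4, methanol: -2, dichloromethane: 0.
Net change = 0 − (-4) = +4.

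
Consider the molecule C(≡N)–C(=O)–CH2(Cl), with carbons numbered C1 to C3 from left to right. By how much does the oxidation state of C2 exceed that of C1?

C2: 2C, 2O → 0 + 2 = +2
C1: 1C, 3N → 0 + 3 = +3
Difference: +2 − (+3) = -1.

-1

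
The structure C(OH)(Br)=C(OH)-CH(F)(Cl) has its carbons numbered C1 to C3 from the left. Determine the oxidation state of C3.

Each bond to a more electronegative atom (O, N, halogen) counts +1, each bond to a less electronegative atom (H, metal, B, Si) counts −1, and each C–C bond counts 0.
C3 has one bond to C (0), one bond to F (+1), one bond to Cl (+1), one bond to H (-1).
Oxidation state = 0 + 1 + 1 − 1 = +1.

+1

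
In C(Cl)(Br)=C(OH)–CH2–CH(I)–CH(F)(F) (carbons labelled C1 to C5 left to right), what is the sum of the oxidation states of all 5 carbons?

+2

Bonds to more-electronegative neighbours contribute +1 each, bonds to H or metals contribute −1 each, and C–C bonds contribute 0. Tallying each carbon:
C1: 2C, 1Cl, 1Br → 0 + 1 + 1 = +2
C2: 3C, 1O → 0 + 1 = +1
C3: 2C, 2H → 0 − 2 = -2
C4: 2C, 1H, 1I → 0 − 1 + 1 = 0
C5: 1C, 1H, 2F → 0 − 1 + 2 = +1
Sum = +2 + 1 − 2 + 0 + 1 = +2.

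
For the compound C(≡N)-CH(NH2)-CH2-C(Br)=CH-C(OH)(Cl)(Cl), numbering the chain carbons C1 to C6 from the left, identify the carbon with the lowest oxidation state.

C3

Assign +1 per bond to O/N/halogen, −1 per bond to H or an electropositive element, and 0 per bond to carbon. Tallying each carbon:
C1: 1C, 3N → 0 + 3 = +3
C2: 2C, 1H, 1N → 0 − 1 + 1 = 0
C3: 2C, 2H → 0 − 2 = -2
C4: 3C, 1Br → 0 + 1 = +1
C5: 3C, 1H → 0 − 1 = -1
C6: 1C, 1O, 2Cl → 0 + 1 + 2 = +3
The most reduced carbon is C3 at -2.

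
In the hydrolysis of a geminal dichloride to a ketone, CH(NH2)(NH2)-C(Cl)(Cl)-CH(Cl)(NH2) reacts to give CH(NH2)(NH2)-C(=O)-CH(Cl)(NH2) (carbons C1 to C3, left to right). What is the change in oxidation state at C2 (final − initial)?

Before: C2 has 2 bonds to C, 2 bonds to Cl → oxidation state +2.
After: C2 has 2 bonds to C, 2 bonds to O → oxidation state +2.
Δ = +2 − (+2) = 0, so no net redox change at C2.

0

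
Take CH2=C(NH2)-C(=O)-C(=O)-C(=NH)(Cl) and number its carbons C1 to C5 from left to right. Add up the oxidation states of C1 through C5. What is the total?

+6

Bonds to more-electronegative neighbours contribute +1 each, bonds to H or metals contribute −1 each, and C–C bonds contribute 0. Tallying each carbon:
C1: 2C, 2H → 0 − 2 = -2
C2: 3C, 1N → 0 + 1 = +1
C3: 2C, 2O → 0 + 2 = +2
C4: 2C, 2O → 0 + 2 = +2
C5: 1C, 2N, 1Cl → 0 + 2 + 1 = +3
Sum = -2 + 1 + 2 + 2 + 3 = +6.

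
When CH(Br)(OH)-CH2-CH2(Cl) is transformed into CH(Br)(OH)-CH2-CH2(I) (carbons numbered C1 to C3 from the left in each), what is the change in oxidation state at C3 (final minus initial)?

0

Before: C3 has 1 bond to C, 2 bonds to H, 1 bond to Cl → oxidation state -1.
After: C3 has 1 bond to C, 2 bonds to H, 1 bond to I → oxidation state -1.
Δ = -1 − (-1) = 0, so no net redox change at C3.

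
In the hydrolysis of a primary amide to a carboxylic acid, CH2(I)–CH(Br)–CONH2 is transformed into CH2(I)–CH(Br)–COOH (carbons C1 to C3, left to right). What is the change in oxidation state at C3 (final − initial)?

0

Before: C3 has 1 bond to C, 2 bonds to O, 1 bond to N → oxidation state +3.
After: C3 has 1 bond to C, 3 bonds to O → oxidation state +3.
Δ = +3 − (+3) = 0, so no net redox change at C3.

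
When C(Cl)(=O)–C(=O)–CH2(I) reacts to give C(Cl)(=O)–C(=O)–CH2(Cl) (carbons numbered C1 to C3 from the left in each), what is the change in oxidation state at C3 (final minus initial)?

Before: C3 has 1 bond to C, 2 bonds to H, 1 bond to I → oxidation state -1.
After: C3 has 1 bond to C, 2 bonds to H, 1 bond to Cl → oxidation state -1.
Δ = -1 − (-1) = 0, so no net redox change at C3.

0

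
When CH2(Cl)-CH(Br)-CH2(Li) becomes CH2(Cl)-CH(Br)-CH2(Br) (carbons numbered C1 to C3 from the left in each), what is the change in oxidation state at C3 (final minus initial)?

Before: C3 has 1 bond to C, 2 bonds to H, 1 bond to Li → oxidation state -3.
After: C3 has 1 bond to C, 2 bonds to H, 1 bond to Br → oxidation state -1.
Δ = -1 − (-3) = +2, so this is an oxidation at C3.

+2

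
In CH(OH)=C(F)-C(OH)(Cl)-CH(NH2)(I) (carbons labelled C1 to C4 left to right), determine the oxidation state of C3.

C3 has one bond to C (0), one bond to C (0), one bond to O (+1), one bond to Cl (+1).
Oxidation state = 0 + 0 + 1 + 1 = +2.

+2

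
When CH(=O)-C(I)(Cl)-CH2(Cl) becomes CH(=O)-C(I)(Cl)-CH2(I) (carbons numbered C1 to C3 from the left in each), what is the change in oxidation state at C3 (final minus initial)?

Before: C3 has 1 bond to C, 2 bonds to H, 1 bond to Cl → oxidation state -1.
After: C3 has 1 bond to C, 2 bonds to H, 1 bond to I → oxidation state -1.
Δ = -1 − (-1) = 0, so no net redox change at C3.

0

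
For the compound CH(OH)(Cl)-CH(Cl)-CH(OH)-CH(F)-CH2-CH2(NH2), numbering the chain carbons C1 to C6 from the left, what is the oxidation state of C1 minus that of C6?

+2

C1: 1C, 1H, 1O, 1Cl → 0 − 1 + 1 + 1 = +1
C6: 1C, 2H, 1N → 0 − 2 + 1 = -1
Difference: +1 − (-1) = +2.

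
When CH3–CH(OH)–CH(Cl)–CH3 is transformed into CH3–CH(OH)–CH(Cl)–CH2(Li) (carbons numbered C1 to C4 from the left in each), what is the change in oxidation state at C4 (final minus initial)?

0

Before: C4 has 1 bond to C, 3 bonds to H → oxidation state -3.
After: C4 has 1 bond to C, 2 bonds to H, 1 bond to Li → oxidation state -3.
Δ = -3 − (-3) = 0, so no net redox change at C4.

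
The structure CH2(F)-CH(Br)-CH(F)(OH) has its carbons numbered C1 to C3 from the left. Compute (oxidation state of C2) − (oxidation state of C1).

+1

C2: 2C, 1H, 1Br → 0 − 1 + 1 = 0
C1: 1C, 2H, 1F → 0 − 2 + 1 = -1
Difference: 0 − (-1) = +1.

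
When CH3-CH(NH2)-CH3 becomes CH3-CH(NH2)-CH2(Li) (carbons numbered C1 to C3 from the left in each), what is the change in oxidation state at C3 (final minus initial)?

Before: C3 has 1 bond to C, 3 bonds to H → oxidation state -3.
After: C3 has 1 bond to C, 2 bonds to H, 1 bond to Li → oxidation state -3.
Δ = -3 − (-3) = 0, so no net redox change at C3.

0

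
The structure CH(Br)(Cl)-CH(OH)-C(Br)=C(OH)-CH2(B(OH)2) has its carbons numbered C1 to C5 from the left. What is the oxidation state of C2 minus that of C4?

C2: 2C, 1H, 1O → 0 − 1 + 1 = 0
C4: 3C, 1O → 0 + 1 = +1
Difference: 0 − (+1) = -1.

-1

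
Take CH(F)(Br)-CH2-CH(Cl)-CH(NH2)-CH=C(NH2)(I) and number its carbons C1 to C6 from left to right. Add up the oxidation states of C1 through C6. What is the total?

Count +1 for every bond to an atom more electronegative than carbon and −1 for every bond to one less electronegative; C–C bonds are 0. Tallying each carbon:
C1: 1C, 1H, 1F, 1Br → 0 − 1 + 1 + 1 = +1
C2: 2C, 2H → 0 − 2 = -2
C3: 2C, 1H, 1Cl → 0 − 1 + 1 = 0
C4: 2C, 1H, 1N → 0 − 1 + 1 = 0
C5: 3C, 1H → 0 − 1 = -1
C6: 2C, 1N, 1I → 0 + 1 + 1 = +2
Sum = +1 − 2 + 0 + 0 − 1 + 2 = 0.

0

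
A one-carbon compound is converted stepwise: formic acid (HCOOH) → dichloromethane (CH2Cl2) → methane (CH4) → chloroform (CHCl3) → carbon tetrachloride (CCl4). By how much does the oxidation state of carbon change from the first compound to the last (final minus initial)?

+2

Carbon oxidation states along the series — formic acid: +2, dichloromethane: 0, methane: -4, chloroform: +2, carbon tetrachloride: +4.
Net change = +4 − (+2) = +2.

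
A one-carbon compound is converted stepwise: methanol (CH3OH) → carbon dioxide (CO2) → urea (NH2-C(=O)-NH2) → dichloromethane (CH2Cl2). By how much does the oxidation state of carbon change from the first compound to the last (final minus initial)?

+2

Carbon oxidation states along the series — methanol: -2, carbon dioxide: +4, urea: +4, dichloromethane: 0.
Net change = 0 − (-2) = +2.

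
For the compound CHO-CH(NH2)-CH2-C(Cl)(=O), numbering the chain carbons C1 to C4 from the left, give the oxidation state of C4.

+3

C4 has one bond to C (0), one bond to Cl (+1), a double bond to O (2×+1 = +2).
Oxidation state = 0 + 1 + 2 = +3.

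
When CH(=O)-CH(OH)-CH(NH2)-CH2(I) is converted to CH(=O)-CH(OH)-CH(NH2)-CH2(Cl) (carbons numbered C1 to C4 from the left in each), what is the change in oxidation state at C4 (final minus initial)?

0

Before: C4 has 1 bond to C, 2 bonds to H, 1 bond to I → oxidation state -1.
After: C4 has 1 bond to C, 2 bonds to H, 1 bond to Cl → oxidation state -1.
Δ = -1 − (-1) = 0, so no net redox change at C4.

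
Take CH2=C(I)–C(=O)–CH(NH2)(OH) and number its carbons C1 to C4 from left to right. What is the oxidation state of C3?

Count +1 for every bond to an atom more electronegative than carbon and −1 for every bond to one less electronegative; C–C bonds are 0.
C3 has one bond to C (0), one bond to C (0), a double bond to O (2×+1 = +2).
Oxidation state = 0 + 0 + 2 = +2.

+2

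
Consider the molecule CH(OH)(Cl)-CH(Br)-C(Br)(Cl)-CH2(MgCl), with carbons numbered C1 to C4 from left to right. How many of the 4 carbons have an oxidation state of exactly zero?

Tallying each carbon's bonds:
C1: 1C, 1H, 1O, 1Cl → 0 − 1 + 1 + 1 = +1
C2: 2C, 1H, 1Br → 0 − 1 + 1 = 0
C3: 2C, 1Cl, 1Br → 0 + 1 + 1 = +2
C4: 1C, 2H, 1Mg → 0 − 2 − 1 = -3
1 carbon (C2) meets the condition.

1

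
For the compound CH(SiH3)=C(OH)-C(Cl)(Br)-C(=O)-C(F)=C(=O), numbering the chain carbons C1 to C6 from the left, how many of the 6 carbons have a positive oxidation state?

Each bond to a more electronegative atom (O, N, halogen) counts +1, each bond to a less electronegative atom (H, metal, B, Si) counts −1, and each C–C bond counts 0. Tallying each carbon:
C1: 2C, 1H, 1Si → 0 − 1 − 1 = -2
C2: 3C, 1O → 0 + 1 = +1
C3: 2C, 1Cl, 1Br → 0 + 1 + 1 = +2
C4: 2C, 2O → 0 + 2 = +2
C5: 3C, 1F → 0 + 1 = +1
C6: 2C, 2O → 0 + 2 = +2
5 carbons (C2, C3, C4, C5, C6) meet the condition.

5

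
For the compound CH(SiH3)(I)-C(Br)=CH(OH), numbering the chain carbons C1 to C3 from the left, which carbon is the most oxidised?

Tallying each carbon's bonds:
C1: 1C, 1H, 1I, 1Si → 0 − 1 + 1 − 1 = -1
C2: 3C, 1Br → 0 + 1 = +1
C3: 2C, 1H, 1O → 0 − 1 + 1 = 0
The most oxidised carbon is C2 at +1.

C2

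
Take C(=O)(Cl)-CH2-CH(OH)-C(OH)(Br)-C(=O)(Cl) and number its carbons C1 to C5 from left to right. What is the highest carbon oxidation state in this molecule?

Tallying each carbon's bonds:
C1: 1C, 2O, 1Cl → 0 + 2 + 1 = +3
C2: 2C, 2H → 0 − 2 = -2
C3: 2C, 1H, 1O → 0 − 1 + 1 = 0
C4: 2C, 1O, 1Br → 0 + 1 + 1 = +2
C5: 1C, 2O, 1Cl → 0 + 2 + 1 = +3
The highest value is +3.

+3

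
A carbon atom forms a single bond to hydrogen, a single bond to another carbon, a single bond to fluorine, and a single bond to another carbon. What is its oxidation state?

Each bond to a more electronegative atom (O, N, halogen) counts +1, each bond to a less electronegative atom (H, metal, B, Si) counts −1, and each C–C bond counts 0.
The carbon has one bond to C (0), one bond to C (0), one bond to F (+1), one bond to H (-1).
Oxidation state = 0 + 0 + 1 − 1 = 0.

0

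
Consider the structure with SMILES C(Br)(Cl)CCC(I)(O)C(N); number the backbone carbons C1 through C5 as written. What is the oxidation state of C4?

C4 has one bond to C (0), one bond to C (0), one bond to I (+1), one bond to O (+1).
Oxidation state = 0 + 0 + 1 + 1 = +2.

+2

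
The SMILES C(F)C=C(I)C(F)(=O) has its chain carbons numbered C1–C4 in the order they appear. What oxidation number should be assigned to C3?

+1

Bonds to more-electronegative neighbours contribute +1 each, bonds to H or metals contribute −1 each, and C–C bonds contribute 0.
C3 has a double bond to C (2×0 = 0), one bond to C (0), one bond to I (+1).
Oxidation state = 0 + 0 + 1 = +1.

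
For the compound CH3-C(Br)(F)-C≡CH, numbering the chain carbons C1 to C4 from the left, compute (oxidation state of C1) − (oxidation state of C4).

-2

C1: 1C, 3H → 0 − 3 = -3
C4: 3C, 1H → 0 − 1 = -1
Difference: -3 − (-1) = -2.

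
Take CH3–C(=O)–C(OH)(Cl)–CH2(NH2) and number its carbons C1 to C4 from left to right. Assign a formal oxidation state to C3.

C3 has one bond to C (0), one bond to C (0), one bond to O (+1), one bond to Cl (+1).
Oxidation state = 0 + 0 + 1 + 1 = +2.

+2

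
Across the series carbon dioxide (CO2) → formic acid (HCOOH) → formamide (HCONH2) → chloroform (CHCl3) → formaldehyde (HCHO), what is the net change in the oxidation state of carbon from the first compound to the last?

Carbon oxidation states along the series — carbon dioxide: +4, formic acid: +2, formamide: +2, chloroform: +2, formaldehyde: 0.
Net change = 0 − (+4) = -4.

-4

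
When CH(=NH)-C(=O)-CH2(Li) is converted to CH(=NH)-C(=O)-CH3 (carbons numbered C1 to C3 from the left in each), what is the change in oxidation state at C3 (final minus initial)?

Before: C3 has 1 bond to C, 2 bonds to H, 1 bond to Li → oxidation state -3.
After: C3 has 1 bond to C, 3 bonds to H → oxidation state -3.
Δ = -3 − (-3) = 0, so no net redox change at C3.

0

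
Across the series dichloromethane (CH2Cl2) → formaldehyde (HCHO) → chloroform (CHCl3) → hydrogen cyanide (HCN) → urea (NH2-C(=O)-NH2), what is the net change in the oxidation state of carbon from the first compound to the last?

Carbon oxidation states along the series — dichloromethane: 0, formaldehyde: 0, chloroform: +2, hydrogen cyanide: +2, urea: +4.
Net change = +4 − (0) = +4.

+4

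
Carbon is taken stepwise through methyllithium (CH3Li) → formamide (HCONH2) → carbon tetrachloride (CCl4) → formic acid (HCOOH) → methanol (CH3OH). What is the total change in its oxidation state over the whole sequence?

Carbon oxidation states along the series — methyllithium: -4, formamide: +2, carbon tetrachloride: +4, formic acid: +2, methanol: -2.
Net change = -2 − (-4) = +2.

+2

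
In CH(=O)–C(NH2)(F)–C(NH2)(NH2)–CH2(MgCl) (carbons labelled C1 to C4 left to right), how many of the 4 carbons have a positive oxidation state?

Count +1 for every bond to an atom more electronegative than carbon and −1 for every bond to one less electronegative; C–C bonds are 0. Tallying each carbon:
C1: 1C, 1H, 2O → 0 − 1 + 2 = +1
C2: 2C, 1N, 1F → 0 + 1 + 1 = +2
C3: 2C, 2N → 0 + 2 = +2
C4: 1C, 2H, 1Mg → 0 − 2 − 1 = -3
3 carbons (C1, C2, C3) meet the condition.

3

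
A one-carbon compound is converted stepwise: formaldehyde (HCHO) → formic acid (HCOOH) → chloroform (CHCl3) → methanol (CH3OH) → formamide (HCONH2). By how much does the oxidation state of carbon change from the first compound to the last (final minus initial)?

+2

Carbon oxidation states along the series — formaldehyde: 0, formic acid: +2, chloroform: +2, methanol: -2, formamide: +2.
Net change = +2 − (0) = +2.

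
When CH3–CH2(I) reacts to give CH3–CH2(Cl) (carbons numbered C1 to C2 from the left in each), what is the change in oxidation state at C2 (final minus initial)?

Before: C2 has 1 bond to C, 2 bonds to H, 1 bond to I → oxidation state -1.
After: C2 has 1 bond to C, 2 bonds to H, 1 bond to Cl → oxidation state -1.
Δ = -1 − (-1) = 0, so no net redox change at C2.

0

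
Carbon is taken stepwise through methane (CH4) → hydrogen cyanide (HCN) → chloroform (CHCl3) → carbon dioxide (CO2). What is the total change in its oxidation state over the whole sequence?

+8

Carbon oxidation states along the series — methane: -4, hydrogen cyanide: +2, chloroform: +2, carbon dioxide: +4.
Net change = +4 − (-4) = +8.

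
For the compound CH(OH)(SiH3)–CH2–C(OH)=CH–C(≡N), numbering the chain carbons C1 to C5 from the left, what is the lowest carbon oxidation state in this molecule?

-2

Tallying each carbon's bonds:
C1: 1C, 1H, 1O, 1Si → 0 − 1 + 1 − 1 = -1
C2: 2C, 2H → 0 − 2 = -2
C3: 3C, 1O → 0 + 1 = +1
C4: 3C, 1H → 0 − 1 = -1
C5: 1C, 3N → 0 + 3 = +3
The lowest value is -2.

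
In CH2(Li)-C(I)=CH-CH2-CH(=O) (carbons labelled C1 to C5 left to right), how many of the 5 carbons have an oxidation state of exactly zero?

Tallying each carbon's bonds:
C1: 1C, 2H, 1Li → 0 − 2 − 1 = -3
C2: 3C, 1I → 0 + 1 = +1
C3: 3C, 1H → 0 − 1 = -1
C4: 2C, 2H → 0 − 2 = -2
C5: 1C, 1H, 2O → 0 − 1 + 2 = +1
0 carbons meet the condition.

0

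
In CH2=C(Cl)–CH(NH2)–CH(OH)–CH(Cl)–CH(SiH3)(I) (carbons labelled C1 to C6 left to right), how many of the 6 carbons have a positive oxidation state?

1

Count +1 for every bond to an atom more electronegative than carbon and −1 for every bond to one less electronegative; C–C bonds are 0. Tallying each carbon:
C1: 2C, 2H → 0 − 2 = -2
C2: 3C, 1Cl → 0 + 1 = +1
C3: 2C, 1H, 1N → 0 − 1 + 1 = 0
C4: 2C, 1H, 1O → 0 − 1 + 1 = 0
C5: 2C, 1H, 1Cl → 0 − 1 + 1 = 0
C6: 1C, 1H, 1I, 1Si → 0 − 1 + 1 − 1 = -1
1 carbon (C2) meets the condition.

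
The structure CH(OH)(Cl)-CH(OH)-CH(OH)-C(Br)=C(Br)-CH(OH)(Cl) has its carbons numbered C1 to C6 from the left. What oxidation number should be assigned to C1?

+1

Each bond to a more electronegative atom (O, N, halogen) counts +1, each bond to a less electronegative atom (H, metal, B, Si) counts −1, and each C–C bond counts 0.
C1 has one bond to C (0), one bond to O (+1), one bond to Cl (+1), one bond to H (-1).
Oxidation state = 0 + 1 + 1 − 1 = +1.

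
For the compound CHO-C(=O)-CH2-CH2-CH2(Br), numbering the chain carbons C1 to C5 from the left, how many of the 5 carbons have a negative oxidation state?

3

Bonds to more-electronegative neighbours contribute +1 each, bonds to H or metals contribute −1 each, and C–C bonds contribute 0. Tallying each carbon:
C1: 1C, 1H, 2O → 0 − 1 + 2 = +1
C2: 2C, 2O → 0 + 2 = +2
C3: 2C, 2H → 0 − 2 = -2
C4: 2C, 2H → 0 − 2 = -2
C5: 1C, 2H, 1Br → 0 − 2 + 1 = -1
3 carbons (C3, C4, C5) meet the condition.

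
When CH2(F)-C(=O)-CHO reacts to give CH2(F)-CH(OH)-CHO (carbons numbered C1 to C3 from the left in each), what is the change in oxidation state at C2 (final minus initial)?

-2

Before: C2 has 2 bonds to C, 2 bonds to O → oxidation state +2.
After: C2 has 2 bonds to C, 1 bond to H, 1 bond to O → oxidation state 0.
Δ = 0 − (+2) = -2, so this is a reduction at C2.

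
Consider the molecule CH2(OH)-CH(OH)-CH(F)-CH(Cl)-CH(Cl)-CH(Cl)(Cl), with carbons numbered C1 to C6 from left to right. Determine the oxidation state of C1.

-1

Count +1 for every bond to an atom more electronegative than carbon and −1 for every bond to one less electronegative; C–C bonds are 0.
C1 has one bond to C (0), one bond to H (-1), one bond to O (+1), one bond to H (-1).
Oxidation state = 0 − 1 + 1 − 1 = -1.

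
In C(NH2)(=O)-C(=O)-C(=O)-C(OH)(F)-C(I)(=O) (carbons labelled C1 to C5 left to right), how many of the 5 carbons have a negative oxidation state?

Assign +1 per bond to O/N/halogen, −1 per bond to H or an electropositive element, and 0 per bond to carbon. Tallying each carbon:
C1: 1C, 2O, 1N → 0 + 2 + 1 = +3
C2: 2C, 2O → 0 + 2 = +2
C3: 2C, 2O → 0 + 2 = +2
C4: 2C, 1O, 1F → 0 + 1 + 1 = +2
C5: 1C, 2O, 1I → 0 + 2 + 1 = +3
0 carbons meet the condition.

0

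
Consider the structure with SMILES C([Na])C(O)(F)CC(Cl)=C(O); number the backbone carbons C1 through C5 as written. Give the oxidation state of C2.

+2

Each bond to a more electronegative atom (O, N, halogen) counts +1, each bond to a less electronegative atom (H, metal, B, Si) counts −1, and each C–C bond counts 0.
C2 has one bond to C (0), one bond to C (0), one bond to O (+1), one bond to F (+1).
Oxidation state = 0 + 0 + 1 + 1 = +2.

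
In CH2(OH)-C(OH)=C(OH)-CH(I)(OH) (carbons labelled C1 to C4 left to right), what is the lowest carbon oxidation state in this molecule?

-1

Assign +1 per bond to O/N/halogen, −1 per bond to H or an electropositive element, and 0 per bond to carbon. Tallying each carbon:
C1: 1C, 2H, 1O → 0 − 2 + 1 = -1
C2: 3C, 1O → 0 + 1 = +1
C3: 3C, 1O → 0 + 1 = +1
C4: 1C, 1H, 1O, 1I → 0 − 1 + 1 + 1 = +1
The lowest value is -1.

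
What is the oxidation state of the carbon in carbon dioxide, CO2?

Bonds to more-electronegative neighbours contribute +1 each, bonds to H or metals contribute −1 each, and C–C bonds contribute 0.
The carbon has a double bond to O (2×+1 = +2), a double bond to O (2×+1 = +2).
Oxidation state = +2 + 2 = +4.

+4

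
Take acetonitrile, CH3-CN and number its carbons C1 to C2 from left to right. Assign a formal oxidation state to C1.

-3

Count +1 for every bond to an atom more electronegative than carbon and −1 for every bond to one less electronegative; C–C bonds are 0.
C1 has one bond to H (-1), one bond to H (-1), one bond to H (-1), one bond to C (0).
Oxidation state = -1 − 1 − 1 + 0 = -3.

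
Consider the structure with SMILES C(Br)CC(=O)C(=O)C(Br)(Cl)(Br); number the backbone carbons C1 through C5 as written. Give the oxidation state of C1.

-1

C1 has one bond to C (0), one bond to H (-1), one bond to H (-1), one bond to Br (+1).
Oxidation state = 0 − 1 − 1 + 1 = -1.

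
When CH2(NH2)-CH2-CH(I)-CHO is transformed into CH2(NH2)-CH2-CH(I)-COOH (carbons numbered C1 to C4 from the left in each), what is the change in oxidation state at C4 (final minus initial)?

Before: C4 has 1 bond to C, 1 bond to H, 2 bonds to O → oxidation state +1.
After: C4 has 1 bond to C, 3 bonds to O → oxidation state +3.
Δ = +3 − (+1) = +2, so this is an oxidation at C4.

+2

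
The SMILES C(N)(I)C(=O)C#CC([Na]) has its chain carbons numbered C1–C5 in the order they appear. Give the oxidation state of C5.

-3

Each bond to a more electronegative atom (O, N, halogen) counts +1, each bond to a less electronegative atom (H, metal, B, Si) counts −1, and each C–C bond counts 0.
C5 has one bond to C (0), one bond to H (-1), one bond to H (-1), one bond to Na (-1).
Oxidation state = 0 − 1 − 1 − 1 = -3.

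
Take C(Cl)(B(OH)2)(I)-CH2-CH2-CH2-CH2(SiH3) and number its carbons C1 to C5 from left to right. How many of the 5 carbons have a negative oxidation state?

4

Bonds to more-electronegative neighbours contribute +1 each, bonds to H or metals contribute −1 each, and C–C bonds contribute 0. Tallying each carbon:
C1: 1C, 1Cl, 1I, 1B → 0 + 1 + 1 − 1 = +1
C2: 2C, 2H → 0 − 2 = -2
C3: 2C, 2H → 0 − 2 = -2
C4: 2C, 2H → 0 − 2 = -2
C5: 1C, 2H, 1Si → 0 − 2 − 1 = -3
4 carbons (C2, C3, C4, C5) meet the condition.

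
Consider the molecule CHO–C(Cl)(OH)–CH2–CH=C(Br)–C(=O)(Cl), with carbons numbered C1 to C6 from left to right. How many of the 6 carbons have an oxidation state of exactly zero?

Tallying each carbon's bonds:
C1: 1C, 1H, 2O → 0 − 1 + 2 = +1
C2: 2C, 1O, 1Cl → 0 + 1 + 1 = +2
C3: 2C, 2H → 0 − 2 = -2
C4: 3C, 1H → 0 − 1 = -1
C5: 3C, 1Br → 0 + 1 = +1
C6: 1C, 2O, 1Cl → 0 + 2 + 1 = +3
0 carbons meet the condition.

0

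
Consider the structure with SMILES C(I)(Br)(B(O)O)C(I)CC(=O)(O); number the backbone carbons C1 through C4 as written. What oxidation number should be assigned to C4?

Assign +1 per bond to O/N/halogen, −1 per bond to H or an electropositive element, and 0 per bond to carbon.
C4 has one bond to C (0), a double bond to O (2×+1 = +2), one bond to O (+1).
Oxidation state = 0 + 2 + 1 = +3.

+3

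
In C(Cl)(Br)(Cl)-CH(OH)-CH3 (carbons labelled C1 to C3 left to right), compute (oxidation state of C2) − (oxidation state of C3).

C2: 2C, 1H, 1O → 0 − 1 + 1 = 0
C3: 1C, 3H → 0 − 3 = -3
Difference: 0 − (-3) = +3.

+3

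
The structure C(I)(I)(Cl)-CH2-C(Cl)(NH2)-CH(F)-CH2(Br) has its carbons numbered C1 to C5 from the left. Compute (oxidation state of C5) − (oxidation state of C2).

C5: 1C, 2H, 1Br → 0 − 2 + 1 = -1
C2: 2C, 2H → 0 − 2 = -2
Difference: -1 − (-2) = +1.

+1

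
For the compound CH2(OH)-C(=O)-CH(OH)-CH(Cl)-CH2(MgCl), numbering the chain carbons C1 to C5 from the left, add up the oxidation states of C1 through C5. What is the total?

Tallying each carbon's bonds:
C1: 1C, 2H, 1O → 0 − 2 + 1 = -1
C2: 2C, 2O → 0 + 2 = +2
C3: 2C, 1H, 1O → 0 − 1 + 1 = 0
C4: 2C, 1H, 1Cl → 0 − 1 + 1 = 0
C5: 1C, 2H, 1Mg → 0 − 2 − 1 = -3
Sum = -1 + 2 + 0 + 0 − 3 = -2.

-2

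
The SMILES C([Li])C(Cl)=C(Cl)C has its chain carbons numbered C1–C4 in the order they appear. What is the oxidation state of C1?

-3

C1 has one bond to C (0), one bond to H (-1), one bond to Li (-1), one bond to H (-1).
Oxidation state = 0 − 1 − 1 − 1 = -3.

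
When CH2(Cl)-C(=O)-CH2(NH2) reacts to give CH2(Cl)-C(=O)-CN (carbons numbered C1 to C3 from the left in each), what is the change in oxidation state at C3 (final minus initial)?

+4

Before: C3 has 1 bond to C, 2 bonds to H, 1 bond to N → oxidation state -1.
After: C3 has 1 bond to C, 3 bonds to N → oxidation state +3.
Δ = +3 − (-1) = +4, so this is an oxidation at C3.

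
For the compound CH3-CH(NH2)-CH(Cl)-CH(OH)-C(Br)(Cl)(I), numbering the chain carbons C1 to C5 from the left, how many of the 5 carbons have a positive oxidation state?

1

Tallying each carbon's bonds:
C1: 1C, 3H → 0 − 3 = -3
C2: 2C, 1H, 1N → 0 − 1 + 1 = 0
C3: 2C, 1H, 1Cl → 0 − 1 + 1 = 0
C4: 2C, 1H, 1O → 0 − 1 + 1 = 0
C5: 1C, 1Cl, 1Br, 1I → 0 + 1 + 1 + 1 = +3
1 carbon (C5) meets the condition.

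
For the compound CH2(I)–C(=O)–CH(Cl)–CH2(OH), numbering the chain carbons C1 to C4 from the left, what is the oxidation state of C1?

-1

Bonds to more-electronegative neighbours contribute +1 each, bonds to H or metals contribute −1 each, and C–C bonds contribute 0.
C1 has one bond to C (0), one bond to H (-1), one bond to H (-1), one bond to I (+1).
Oxidation state = 0 − 1 − 1 + 1 = -1.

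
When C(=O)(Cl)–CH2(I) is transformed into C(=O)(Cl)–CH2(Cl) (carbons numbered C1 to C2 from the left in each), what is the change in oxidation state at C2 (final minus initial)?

Before: C2 has 1 bond to C, 2 bonds to H, 1 bond to I → oxidation state -1.
After: C2 has 1 bond to C, 2 bonds to H, 1 bond to Cl → oxidation state -1.
Δ = -1 − (-1) = 0, so no net redox change at C2.

0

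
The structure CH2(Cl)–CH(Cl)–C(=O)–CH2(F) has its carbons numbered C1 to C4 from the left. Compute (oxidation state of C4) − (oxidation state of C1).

0

C4: 1C, 2H, 1F → 0 − 2 + 1 = -1
C1: 1C, 2H, 1Cl → 0 − 2 + 1 = -1
Difference: -1 − (-1) = 0.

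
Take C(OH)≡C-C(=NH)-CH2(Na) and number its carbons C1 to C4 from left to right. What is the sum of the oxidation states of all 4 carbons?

Count +1 for every bond to an atom more electronegative than carbon and −1 for every bond to one less electronegative; C–C bonds are 0. Tallying each carbon:
C1: 3C, 1O → 0 + 1 = +1
C2: 4C → 0 = 0
C3: 2C, 2N → 0 + 2 = +2
C4: 1C, 2H, 1Na → 0 − 2 − 1 = -3
Sum = +1 + 0 + 2 − 3 = 0.

0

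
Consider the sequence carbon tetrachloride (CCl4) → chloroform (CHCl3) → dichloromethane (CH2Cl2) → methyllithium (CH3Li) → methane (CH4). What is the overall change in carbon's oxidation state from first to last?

-8

Carbon oxidation states along the series — carbon tetrachloride: +4, chloroform: +2, dichloromethane: 0, methyllithium: -4, methane: -4.
Net change = -4 − (+4) = -8.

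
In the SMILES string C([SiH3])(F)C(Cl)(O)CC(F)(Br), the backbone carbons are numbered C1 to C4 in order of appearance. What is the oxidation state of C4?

Each bond to a more electronegative atom (O, N, halogen) counts +1, each bond to a less electronegative atom (H, metal, B, Si) counts −1, and each C–C bond counts 0.
C4 has one bond to C (0), one bond to H (-1), one bond to F (+1), one bond to Br (+1).
Oxidation state = 0 − 1 + 1 + 1 = +1.

+1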